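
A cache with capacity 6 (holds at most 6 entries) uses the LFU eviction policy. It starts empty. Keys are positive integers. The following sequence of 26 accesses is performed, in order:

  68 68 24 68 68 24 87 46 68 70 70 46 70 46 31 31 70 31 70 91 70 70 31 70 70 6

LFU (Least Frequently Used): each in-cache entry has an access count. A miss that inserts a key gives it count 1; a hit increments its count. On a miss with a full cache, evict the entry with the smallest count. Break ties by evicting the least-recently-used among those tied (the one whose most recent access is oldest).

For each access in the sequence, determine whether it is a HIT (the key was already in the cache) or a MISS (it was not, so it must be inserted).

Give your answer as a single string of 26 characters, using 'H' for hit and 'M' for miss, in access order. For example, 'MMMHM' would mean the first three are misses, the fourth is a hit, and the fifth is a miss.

Answer: MHMHHHMMHMHHHHMHHHHMHHHHHM

Derivation:
LFU simulation (capacity=6):
  1. access 68: MISS. Cache: [68(c=1)]
  2. access 68: HIT, count now 2. Cache: [68(c=2)]
  3. access 24: MISS. Cache: [24(c=1) 68(c=2)]
  4. access 68: HIT, count now 3. Cache: [24(c=1) 68(c=3)]
  5. access 68: HIT, count now 4. Cache: [24(c=1) 68(c=4)]
  6. access 24: HIT, count now 2. Cache: [24(c=2) 68(c=4)]
  7. access 87: MISS. Cache: [87(c=1) 24(c=2) 68(c=4)]
  8. access 46: MISS. Cache: [87(c=1) 46(c=1) 24(c=2) 68(c=4)]
  9. access 68: HIT, count now 5. Cache: [87(c=1) 46(c=1) 24(c=2) 68(c=5)]
  10. access 70: MISS. Cache: [87(c=1) 46(c=1) 70(c=1) 24(c=2) 68(c=5)]
  11. access 70: HIT, count now 2. Cache: [87(c=1) 46(c=1) 24(c=2) 70(c=2) 68(c=5)]
  12. access 46: HIT, count now 2. Cache: [87(c=1) 24(c=2) 70(c=2) 46(c=2) 68(c=5)]
  13. access 70: HIT, count now 3. Cache: [87(c=1) 24(c=2) 46(c=2) 70(c=3) 68(c=5)]
  14. access 46: HIT, count now 3. Cache: [87(c=1) 24(c=2) 70(c=3) 46(c=3) 68(c=5)]
  15. access 31: MISS. Cache: [87(c=1) 31(c=1) 24(c=2) 70(c=3) 46(c=3) 68(c=5)]
  16. access 31: HIT, count now 2. Cache: [87(c=1) 24(c=2) 31(c=2) 70(c=3) 46(c=3) 68(c=5)]
  17. access 70: HIT, count now 4. Cache: [87(c=1) 24(c=2) 31(c=2) 46(c=3) 70(c=4) 68(c=5)]
  18. access 31: HIT, count now 3. Cache: [87(c=1) 24(c=2) 46(c=3) 31(c=3) 70(c=4) 68(c=5)]
  19. access 70: HIT, count now 5. Cache: [87(c=1) 24(c=2) 46(c=3) 31(c=3) 68(c=5) 70(c=5)]
  20. access 91: MISS, evict 87(c=1). Cache: [91(c=1) 24(c=2) 46(c=3) 31(c=3) 68(c=5) 70(c=5)]
  21. access 70: HIT, count now 6. Cache: [91(c=1) 24(c=2) 46(c=3) 31(c=3) 68(c=5) 70(c=6)]
  22. access 70: HIT, count now 7. Cache: [91(c=1) 24(c=2) 46(c=3) 31(c=3) 68(c=5) 70(c=7)]
  23. access 31: HIT, count now 4. Cache: [91(c=1) 24(c=2) 46(c=3) 31(c=4) 68(c=5) 70(c=7)]
  24. access 70: HIT, count now 8. Cache: [91(c=1) 24(c=2) 46(c=3) 31(c=4) 68(c=5) 70(c=8)]
  25. access 70: HIT, count now 9. Cache: [91(c=1) 24(c=2) 46(c=3) 31(c=4) 68(c=5) 70(c=9)]
  26. access 6: MISS, evict 91(c=1). Cache: [6(c=1) 24(c=2) 46(c=3) 31(c=4) 68(c=5) 70(c=9)]
Total: 18 hits, 8 misses, 2 evictions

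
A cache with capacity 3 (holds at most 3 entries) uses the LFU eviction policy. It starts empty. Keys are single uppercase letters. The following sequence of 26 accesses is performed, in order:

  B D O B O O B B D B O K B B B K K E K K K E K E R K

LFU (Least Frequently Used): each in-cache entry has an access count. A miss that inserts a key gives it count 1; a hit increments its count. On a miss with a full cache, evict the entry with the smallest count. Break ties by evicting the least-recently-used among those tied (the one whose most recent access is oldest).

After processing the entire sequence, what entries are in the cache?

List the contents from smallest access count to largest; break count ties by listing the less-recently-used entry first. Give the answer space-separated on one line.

Answer: K O B

Derivation:
LFU simulation (capacity=3):
  1. access B: MISS. Cache: [B(c=1)]
  2. access D: MISS. Cache: [B(c=1) D(c=1)]
  3. access O: MISS. Cache: [B(c=1) D(c=1) O(c=1)]
  4. access B: HIT, count now 2. Cache: [D(c=1) O(c=1) B(c=2)]
  5. access O: HIT, count now 2. Cache: [D(c=1) B(c=2) O(c=2)]
  6. access O: HIT, count now 3. Cache: [D(c=1) B(c=2) O(c=3)]
  7. access B: HIT, count now 3. Cache: [D(c=1) O(c=3) B(c=3)]
  8. access B: HIT, count now 4. Cache: [D(c=1) O(c=3) B(c=4)]
  9. access D: HIT, count now 2. Cache: [D(c=2) O(c=3) B(c=4)]
  10. access B: HIT, count now 5. Cache: [D(c=2) O(c=3) B(c=5)]
  11. access O: HIT, count now 4. Cache: [D(c=2) O(c=4) B(c=5)]
  12. access K: MISS, evict D(c=2). Cache: [K(c=1) O(c=4) B(c=5)]
  13. access B: HIT, count now 6. Cache: [K(c=1) O(c=4) B(c=6)]
  14. access B: HIT, count now 7. Cache: [K(c=1) O(c=4) B(c=7)]
  15. access B: HIT, count now 8. Cache: [K(c=1) O(c=4) B(c=8)]
  16. access K: HIT, count now 2. Cache: [K(c=2) O(c=4) B(c=8)]
  17. access K: HIT, count now 3. Cache: [K(c=3) O(c=4) B(c=8)]
  18. access E: MISS, evict K(c=3). Cache: [E(c=1) O(c=4) B(c=8)]
  19. access K: MISS, evict E(c=1). Cache: [K(c=1) O(c=4) B(c=8)]
  20. access K: HIT, count now 2. Cache: [K(c=2) O(c=4) B(c=8)]
  21. access K: HIT, count now 3. Cache: [K(c=3) O(c=4) B(c=8)]
  22. access E: MISS, evict K(c=3). Cache: [E(c=1) O(c=4) B(c=8)]
  23. access K: MISS, evict E(c=1). Cache: [K(c=1) O(c=4) B(c=8)]
  24. access E: MISS, evict K(c=1). Cache: [E(c=1) O(c=4) B(c=8)]
  25. access R: MISS, evict E(c=1). Cache: [R(c=1) O(c=4) B(c=8)]
  26. access K: MISS, evict R(c=1). Cache: [K(c=1) O(c=4) B(c=8)]
Total: 15 hits, 11 misses, 8 evictions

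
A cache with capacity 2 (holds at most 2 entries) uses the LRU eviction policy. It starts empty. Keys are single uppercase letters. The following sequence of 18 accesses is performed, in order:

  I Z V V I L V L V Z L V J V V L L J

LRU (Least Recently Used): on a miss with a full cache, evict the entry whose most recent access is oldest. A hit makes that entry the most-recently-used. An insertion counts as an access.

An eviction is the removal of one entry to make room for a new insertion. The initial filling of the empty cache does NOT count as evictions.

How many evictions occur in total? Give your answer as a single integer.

LRU simulation (capacity=2):
  1. access I: MISS. Cache (LRU->MRU): [I]
  2. access Z: MISS. Cache (LRU->MRU): [I Z]
  3. access V: MISS, evict I. Cache (LRU->MRU): [Z V]
  4. access V: HIT. Cache (LRU->MRU): [Z V]
  5. access I: MISS, evict Z. Cache (LRU->MRU): [V I]
  6. access L: MISS, evict V. Cache (LRU->MRU): [I L]
  7. access V: MISS, evict I. Cache (LRU->MRU): [L V]
  8. access L: HIT. Cache (LRU->MRU): [V L]
  9. access V: HIT. Cache (LRU->MRU): [L V]
  10. access Z: MISS, evict L. Cache (LRU->MRU): [V Z]
  11. access L: MISS, evict V. Cache (LRU->MRU): [Z L]
  12. access V: MISS, evict Z. Cache (LRU->MRU): [L V]
  13. access J: MISS, evict L. Cache (LRU->MRU): [V J]
  14. access V: HIT. Cache (LRU->MRU): [J V]
  15. access V: HIT. Cache (LRU->MRU): [J V]
  16. access L: MISS, evict J. Cache (LRU->MRU): [V L]
  17. access L: HIT. Cache (LRU->MRU): [V L]
  18. access J: MISS, evict V. Cache (LRU->MRU): [L J]
Total: 6 hits, 12 misses, 10 evictions

Answer: 10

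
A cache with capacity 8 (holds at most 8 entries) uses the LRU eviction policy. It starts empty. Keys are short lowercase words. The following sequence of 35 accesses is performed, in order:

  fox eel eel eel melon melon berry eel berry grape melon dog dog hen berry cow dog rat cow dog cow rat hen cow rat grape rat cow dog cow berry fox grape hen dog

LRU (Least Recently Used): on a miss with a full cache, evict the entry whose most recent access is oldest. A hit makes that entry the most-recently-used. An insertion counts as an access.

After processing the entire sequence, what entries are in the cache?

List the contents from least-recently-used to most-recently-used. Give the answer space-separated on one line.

Answer: melon rat cow berry fox grape hen dog

Derivation:
LRU simulation (capacity=8):
  1. access fox: MISS. Cache (LRU->MRU): [fox]
  2. access eel: MISS. Cache (LRU->MRU): [fox eel]
  3. access eel: HIT. Cache (LRU->MRU): [fox eel]
  4. access eel: HIT. Cache (LRU->MRU): [fox eel]
  5. access melon: MISS. Cache (LRU->MRU): [fox eel melon]
  6. access melon: HIT. Cache (LRU->MRU): [fox eel melon]
  7. access berry: MISS. Cache (LRU->MRU): [fox eel melon berry]
  8. access eel: HIT. Cache (LRU->MRU): [fox melon berry eel]
  9. access berry: HIT. Cache (LRU->MRU): [fox melon eel berry]
  10. access grape: MISS. Cache (LRU->MRU): [fox melon eel berry grape]
  11. access melon: HIT. Cache (LRU->MRU): [fox eel berry grape melon]
  12. access dog: MISS. Cache (LRU->MRU): [fox eel berry grape melon dog]
  13. access dog: HIT. Cache (LRU->MRU): [fox eel berry grape melon dog]
  14. access hen: MISS. Cache (LRU->MRU): [fox eel berry grape melon dog hen]
  15. access berry: HIT. Cache (LRU->MRU): [fox eel grape melon dog hen berry]
  16. access cow: MISS. Cache (LRU->MRU): [fox eel grape melon dog hen berry cow]
  17. access dog: HIT. Cache (LRU->MRU): [fox eel grape melon hen berry cow dog]
  18. access rat: MISS, evict fox. Cache (LRU->MRU): [eel grape melon hen berry cow dog rat]
  19. access cow: HIT. Cache (LRU->MRU): [eel grape melon hen berry dog rat cow]
  20. access dog: HIT. Cache (LRU->MRU): [eel grape melon hen berry rat cow dog]
  21. access cow: HIT. Cache (LRU->MRU): [eel grape melon hen berry rat dog cow]
  22. access rat: HIT. Cache (LRU->MRU): [eel grape melon hen berry dog cow rat]
  23. access hen: HIT. Cache (LRU->MRU): [eel grape melon berry dog cow rat hen]
  24. access cow: HIT. Cache (LRU->MRU): [eel grape melon berry dog rat hen cow]
  25. access rat: HIT. Cache (LRU->MRU): [eel grape melon berry dog hen cow rat]
  26. access grape: HIT. Cache (LRU->MRU): [eel melon berry dog hen cow rat grape]
  27. access rat: HIT. Cache (LRU->MRU): [eel melon berry dog hen cow grape rat]
  28. access cow: HIT. Cache (LRU->MRU): [eel melon berry dog hen grape rat cow]
  29. access dog: HIT. Cache (LRU->MRU): [eel melon berry hen grape rat cow dog]
  30. access cow: HIT. Cache (LRU->MRU): [eel melon berry hen grape rat dog cow]
  31. access berry: HIT. Cache (LRU->MRU): [eel melon hen grape rat dog cow berry]
  32. access fox: MISS, evict eel. Cache (LRU->MRU): [melon hen grape rat dog cow berry fox]
  33. access grape: HIT. Cache (LRU->MRU): [melon hen rat dog cow berry fox grape]
  34. access hen: HIT. Cache (LRU->MRU): [melon rat dog cow berry fox grape hen]
  35. access dog: HIT. Cache (LRU->MRU): [melon rat cow berry fox grape hen dog]
Total: 25 hits, 10 misses, 2 evictions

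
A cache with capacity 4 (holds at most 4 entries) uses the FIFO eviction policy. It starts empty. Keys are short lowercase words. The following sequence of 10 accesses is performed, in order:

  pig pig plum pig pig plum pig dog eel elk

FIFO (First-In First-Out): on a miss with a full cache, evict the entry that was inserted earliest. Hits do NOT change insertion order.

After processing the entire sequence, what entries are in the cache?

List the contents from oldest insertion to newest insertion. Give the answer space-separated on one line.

Answer: plum dog eel elk

Derivation:
FIFO simulation (capacity=4):
  1. access pig: MISS. Cache (old->new): [pig]
  2. access pig: HIT. Cache (old->new): [pig]
  3. access plum: MISS. Cache (old->new): [pig plum]
  4. access pig: HIT. Cache (old->new): [pig plum]
  5. access pig: HIT. Cache (old->new): [pig plum]
  6. access plum: HIT. Cache (old->new): [pig plum]
  7. access pig: HIT. Cache (old->new): [pig plum]
  8. access dog: MISS. Cache (old->new): [pig plum dog]
  9. access eel: MISS. Cache (old->new): [pig plum dog eel]
  10. access elk: MISS, evict pig. Cache (old->new): [plum dog eel elk]
Total: 5 hits, 5 misses, 1 evictions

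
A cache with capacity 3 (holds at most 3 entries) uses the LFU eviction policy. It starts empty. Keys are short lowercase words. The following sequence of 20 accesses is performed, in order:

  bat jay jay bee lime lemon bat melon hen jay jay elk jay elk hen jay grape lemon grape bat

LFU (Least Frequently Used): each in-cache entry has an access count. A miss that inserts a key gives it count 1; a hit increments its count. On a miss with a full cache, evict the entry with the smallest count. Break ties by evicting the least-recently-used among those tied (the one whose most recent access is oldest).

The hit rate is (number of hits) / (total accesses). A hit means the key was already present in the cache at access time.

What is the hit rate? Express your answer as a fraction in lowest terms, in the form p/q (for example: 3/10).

LFU simulation (capacity=3):
  1. access bat: MISS. Cache: [bat(c=1)]
  2. access jay: MISS. Cache: [bat(c=1) jay(c=1)]
  3. access jay: HIT, count now 2. Cache: [bat(c=1) jay(c=2)]
  4. access bee: MISS. Cache: [bat(c=1) bee(c=1) jay(c=2)]
  5. access lime: MISS, evict bat(c=1). Cache: [bee(c=1) lime(c=1) jay(c=2)]
  6. access lemon: MISS, evict bee(c=1). Cache: [lime(c=1) lemon(c=1) jay(c=2)]
  7. access bat: MISS, evict lime(c=1). Cache: [lemon(c=1) bat(c=1) jay(c=2)]
  8. access melon: MISS, evict lemon(c=1). Cache: [bat(c=1) melon(c=1) jay(c=2)]
  9. access hen: MISS, evict bat(c=1). Cache: [melon(c=1) hen(c=1) jay(c=2)]
  10. access jay: HIT, count now 3. Cache: [melon(c=1) hen(c=1) jay(c=3)]
  11. access jay: HIT, count now 4. Cache: [melon(c=1) hen(c=1) jay(c=4)]
  12. access elk: MISS, evict melon(c=1). Cache: [hen(c=1) elk(c=1) jay(c=4)]
  13. access jay: HIT, count now 5. Cache: [hen(c=1) elk(c=1) jay(c=5)]
  14. access elk: HIT, count now 2. Cache: [hen(c=1) elk(c=2) jay(c=5)]
  15. access hen: HIT, count now 2. Cache: [elk(c=2) hen(c=2) jay(c=5)]
  16. access jay: HIT, count now 6. Cache: [elk(c=2) hen(c=2) jay(c=6)]
  17. access grape: MISS, evict elk(c=2). Cache: [grape(c=1) hen(c=2) jay(c=6)]
  18. access lemon: MISS, evict grape(c=1). Cache: [lemon(c=1) hen(c=2) jay(c=6)]
  19. access grape: MISS, evict lemon(c=1). Cache: [grape(c=1) hen(c=2) jay(c=6)]
  20. access bat: MISS, evict grape(c=1). Cache: [bat(c=1) hen(c=2) jay(c=6)]
Total: 7 hits, 13 misses, 10 evictions

Hit rate = 7/20

Answer: 7/20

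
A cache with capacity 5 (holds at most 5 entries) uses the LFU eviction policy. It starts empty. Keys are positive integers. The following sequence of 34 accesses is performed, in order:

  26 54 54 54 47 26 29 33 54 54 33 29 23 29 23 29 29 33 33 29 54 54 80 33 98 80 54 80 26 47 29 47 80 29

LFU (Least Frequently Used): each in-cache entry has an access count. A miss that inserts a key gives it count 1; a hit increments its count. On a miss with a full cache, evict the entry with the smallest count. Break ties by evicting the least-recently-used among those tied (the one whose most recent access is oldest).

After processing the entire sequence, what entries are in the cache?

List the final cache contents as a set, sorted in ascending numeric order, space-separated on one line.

Answer: 29 33 47 54 80

Derivation:
LFU simulation (capacity=5):
  1. access 26: MISS. Cache: [26(c=1)]
  2. access 54: MISS. Cache: [26(c=1) 54(c=1)]
  3. access 54: HIT, count now 2. Cache: [26(c=1) 54(c=2)]
  4. access 54: HIT, count now 3. Cache: [26(c=1) 54(c=3)]
  5. access 47: MISS. Cache: [26(c=1) 47(c=1) 54(c=3)]
  6. access 26: HIT, count now 2. Cache: [47(c=1) 26(c=2) 54(c=3)]
  7. access 29: MISS. Cache: [47(c=1) 29(c=1) 26(c=2) 54(c=3)]
  8. access 33: MISS. Cache: [47(c=1) 29(c=1) 33(c=1) 26(c=2) 54(c=3)]
  9. access 54: HIT, count now 4. Cache: [47(c=1) 29(c=1) 33(c=1) 26(c=2) 54(c=4)]
  10. access 54: HIT, count now 5. Cache: [47(c=1) 29(c=1) 33(c=1) 26(c=2) 54(c=5)]
  11. access 33: HIT, count now 2. Cache: [47(c=1) 29(c=1) 26(c=2) 33(c=2) 54(c=5)]
  12. access 29: HIT, count now 2. Cache: [47(c=1) 26(c=2) 33(c=2) 29(c=2) 54(c=5)]
  13. access 23: MISS, evict 47(c=1). Cache: [23(c=1) 26(c=2) 33(c=2) 29(c=2) 54(c=5)]
  14. access 29: HIT, count now 3. Cache: [23(c=1) 26(c=2) 33(c=2) 29(c=3) 54(c=5)]
  15. access 23: HIT, count now 2. Cache: [26(c=2) 33(c=2) 23(c=2) 29(c=3) 54(c=5)]
  16. access 29: HIT, count now 4. Cache: [26(c=2) 33(c=2) 23(c=2) 29(c=4) 54(c=5)]
  17. access 29: HIT, count now 5. Cache: [26(c=2) 33(c=2) 23(c=2) 54(c=5) 29(c=5)]
  18. access 33: HIT, count now 3. Cache: [26(c=2) 23(c=2) 33(c=3) 54(c=5) 29(c=5)]
  19. access 33: HIT, count now 4. Cache: [26(c=2) 23(c=2) 33(c=4) 54(c=5) 29(c=5)]
  20. access 29: HIT, count now 6. Cache: [26(c=2) 23(c=2) 33(c=4) 54(c=5) 29(c=6)]
  21. access 54: HIT, count now 6. Cache: [26(c=2) 23(c=2) 33(c=4) 29(c=6) 54(c=6)]
  22. access 54: HIT, count now 7. Cache: [26(c=2) 23(c=2) 33(c=4) 29(c=6) 54(c=7)]
  23. access 80: MISS, evict 26(c=2). Cache: [80(c=1) 23(c=2) 33(c=4) 29(c=6) 54(c=7)]
  24. access 33: HIT, count now 5. Cache: [80(c=1) 23(c=2) 33(c=5) 29(c=6) 54(c=7)]
  25. access 98: MISS, evict 80(c=1). Cache: [98(c=1) 23(c=2) 33(c=5) 29(c=6) 54(c=7)]
  26. access 80: MISS, evict 98(c=1). Cache: [80(c=1) 23(c=2) 33(c=5) 29(c=6) 54(c=7)]
  27. access 54: HIT, count now 8. Cache: [80(c=1) 23(c=2) 33(c=5) 29(c=6) 54(c=8)]
  28. access 80: HIT, count now 2. Cache: [23(c=2) 80(c=2) 33(c=5) 29(c=6) 54(c=8)]
  29. access 26: MISS, evict 23(c=2). Cache: [26(c=1) 80(c=2) 33(c=5) 29(c=6) 54(c=8)]
  30. access 47: MISS, evict 26(c=1). Cache: [47(c=1) 80(c=2) 33(c=5) 29(c=6) 54(c=8)]
  31. access 29: HIT, count now 7. Cache: [47(c=1) 80(c=2) 33(c=5) 29(c=7) 54(c=8)]
  32. access 47: HIT, count now 2. Cache: [80(c=2) 47(c=2) 33(c=5) 29(c=7) 54(c=8)]
  33. access 80: HIT, count now 3. Cache: [47(c=2) 80(c=3) 33(c=5) 29(c=7) 54(c=8)]
  34. access 29: HIT, count now 8. Cache: [47(c=2) 80(c=3) 33(c=5) 54(c=8) 29(c=8)]
Total: 23 hits, 11 misses, 6 evictions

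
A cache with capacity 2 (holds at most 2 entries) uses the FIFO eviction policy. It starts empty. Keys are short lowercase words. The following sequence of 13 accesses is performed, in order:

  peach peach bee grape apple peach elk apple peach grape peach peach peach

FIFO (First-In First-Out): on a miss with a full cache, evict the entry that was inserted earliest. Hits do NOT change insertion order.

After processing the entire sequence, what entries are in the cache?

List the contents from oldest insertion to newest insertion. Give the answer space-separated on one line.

FIFO simulation (capacity=2):
  1. access peach: MISS. Cache (old->new): [peach]
  2. access peach: HIT. Cache (old->new): [peach]
  3. access bee: MISS. Cache (old->new): [peach bee]
  4. access grape: MISS, evict peach. Cache (old->new): [bee grape]
  5. access apple: MISS, evict bee. Cache (old->new): [grape apple]
  6. access peach: MISS, evict grape. Cache (old->new): [apple peach]
  7. access elk: MISS, evict apple. Cache (old->new): [peach elk]
  8. access apple: MISS, evict peach. Cache (old->new): [elk apple]
  9. access peach: MISS, evict elk. Cache (old->new): [apple peach]
  10. access grape: MISS, evict apple. Cache (old->new): [peach grape]
  11. access peach: HIT. Cache (old->new): [peach grape]
  12. access peach: HIT. Cache (old->new): [peach grape]
  13. access peach: HIT. Cache (old->new): [peach grape]
Total: 4 hits, 9 misses, 7 evictions

Answer: peach grape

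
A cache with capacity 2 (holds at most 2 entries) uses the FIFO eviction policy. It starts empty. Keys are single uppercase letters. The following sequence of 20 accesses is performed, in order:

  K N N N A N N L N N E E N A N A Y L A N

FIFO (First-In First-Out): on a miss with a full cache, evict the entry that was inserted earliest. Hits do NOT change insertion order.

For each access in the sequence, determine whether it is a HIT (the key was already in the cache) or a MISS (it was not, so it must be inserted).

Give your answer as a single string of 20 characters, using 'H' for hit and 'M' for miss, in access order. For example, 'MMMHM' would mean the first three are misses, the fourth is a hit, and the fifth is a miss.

Answer: MMHHMHHMMHMHHMMHMMMM

Derivation:
FIFO simulation (capacity=2):
  1. access K: MISS. Cache (old->new): [K]
  2. access N: MISS. Cache (old->new): [K N]
  3. access N: HIT. Cache (old->new): [K N]
  4. access N: HIT. Cache (old->new): [K N]
  5. access A: MISS, evict K. Cache (old->new): [N A]
  6. access N: HIT. Cache (old->new): [N A]
  7. access N: HIT. Cache (old->new): [N A]
  8. access L: MISS, evict N. Cache (old->new): [A L]
  9. access N: MISS, evict A. Cache (old->new): [L N]
  10. access N: HIT. Cache (old->new): [L N]
  11. access E: MISS, evict L. Cache (old->new): [N E]
  12. access E: HIT. Cache (old->new): [N E]
  13. access N: HIT. Cache (old->new): [N E]
  14. access A: MISS, evict N. Cache (old->new): [E A]
  15. access N: MISS, evict E. Cache (old->new): [A N]
  16. access A: HIT. Cache (old->new): [A N]
  17. access Y: MISS, evict A. Cache (old->new): [N Y]
  18. access L: MISS, evict N. Cache (old->new): [Y L]
  19. access A: MISS, evict Y. Cache (old->new): [L A]
  20. access N: MISS, evict L. Cache (old->new): [A N]
Total: 8 hits, 12 misses, 10 evictions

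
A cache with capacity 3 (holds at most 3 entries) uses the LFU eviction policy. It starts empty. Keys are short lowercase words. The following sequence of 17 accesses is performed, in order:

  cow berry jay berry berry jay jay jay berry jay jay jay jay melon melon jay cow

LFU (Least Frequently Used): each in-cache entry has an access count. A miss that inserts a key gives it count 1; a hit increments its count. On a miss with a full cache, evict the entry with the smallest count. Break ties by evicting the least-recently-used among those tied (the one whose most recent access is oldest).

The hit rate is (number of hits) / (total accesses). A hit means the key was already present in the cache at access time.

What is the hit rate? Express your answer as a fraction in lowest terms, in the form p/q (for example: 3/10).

Answer: 12/17

Derivation:
LFU simulation (capacity=3):
  1. access cow: MISS. Cache: [cow(c=1)]
  2. access berry: MISS. Cache: [cow(c=1) berry(c=1)]
  3. access jay: MISS. Cache: [cow(c=1) berry(c=1) jay(c=1)]
  4. access berry: HIT, count now 2. Cache: [cow(c=1) jay(c=1) berry(c=2)]
  5. access berry: HIT, count now 3. Cache: [cow(c=1) jay(c=1) berry(c=3)]
  6. access jay: HIT, count now 2. Cache: [cow(c=1) jay(c=2) berry(c=3)]
  7. access jay: HIT, count now 3. Cache: [cow(c=1) berry(c=3) jay(c=3)]
  8. access jay: HIT, count now 4. Cache: [cow(c=1) berry(c=3) jay(c=4)]
  9. access berry: HIT, count now 4. Cache: [cow(c=1) jay(c=4) berry(c=4)]
  10. access jay: HIT, count now 5. Cache: [cow(c=1) berry(c=4) jay(c=5)]
  11. access jay: HIT, count now 6. Cache: [cow(c=1) berry(c=4) jay(c=6)]
  12. access jay: HIT, count now 7. Cache: [cow(c=1) berry(c=4) jay(c=7)]
  13. access jay: HIT, count now 8. Cache: [cow(c=1) berry(c=4) jay(c=8)]
  14. access melon: MISS, evict cow(c=1). Cache: [melon(c=1) berry(c=4) jay(c=8)]
  15. access melon: HIT, count now 2. Cache: [melon(c=2) berry(c=4) jay(c=8)]
  16. access jay: HIT, count now 9. Cache: [melon(c=2) berry(c=4) jay(c=9)]
  17. access cow: MISS, evict melon(c=2). Cache: [cow(c=1) berry(c=4) jay(c=9)]
Total: 12 hits, 5 misses, 2 evictions

Hit rate = 12/17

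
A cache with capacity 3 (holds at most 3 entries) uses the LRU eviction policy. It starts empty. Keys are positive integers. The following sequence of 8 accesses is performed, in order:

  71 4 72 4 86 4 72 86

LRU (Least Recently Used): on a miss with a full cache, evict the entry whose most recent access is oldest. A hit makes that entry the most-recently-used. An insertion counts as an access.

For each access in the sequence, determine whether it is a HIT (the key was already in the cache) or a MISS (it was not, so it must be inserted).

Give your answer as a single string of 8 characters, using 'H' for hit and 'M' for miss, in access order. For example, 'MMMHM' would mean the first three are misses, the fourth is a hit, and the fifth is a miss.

Answer: MMMHMHHH

Derivation:
LRU simulation (capacity=3):
  1. access 71: MISS. Cache (LRU->MRU): [71]
  2. access 4: MISS. Cache (LRU->MRU): [71 4]
  3. access 72: MISS. Cache (LRU->MRU): [71 4 72]
  4. access 4: HIT. Cache (LRU->MRU): [71 72 4]
  5. access 86: MISS, evict 71. Cache (LRU->MRU): [72 4 86]
  6. access 4: HIT. Cache (LRU->MRU): [72 86 4]
  7. access 72: HIT. Cache (LRU->MRU): [86 4 72]
  8. access 86: HIT. Cache (LRU->MRU): [4 72 86]
Total: 4 hits, 4 misses, 1 evictions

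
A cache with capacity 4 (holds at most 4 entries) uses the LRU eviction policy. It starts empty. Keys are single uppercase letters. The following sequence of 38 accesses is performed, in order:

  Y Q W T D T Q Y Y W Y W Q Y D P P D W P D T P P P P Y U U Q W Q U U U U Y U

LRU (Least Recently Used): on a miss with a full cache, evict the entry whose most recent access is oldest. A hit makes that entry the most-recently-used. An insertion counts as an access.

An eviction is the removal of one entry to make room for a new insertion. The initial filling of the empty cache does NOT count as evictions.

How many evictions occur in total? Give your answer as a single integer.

LRU simulation (capacity=4):
  1. access Y: MISS. Cache (LRU->MRU): [Y]
  2. access Q: MISS. Cache (LRU->MRU): [Y Q]
  3. access W: MISS. Cache (LRU->MRU): [Y Q W]
  4. access T: MISS. Cache (LRU->MRU): [Y Q W T]
  5. access D: MISS, evict Y. Cache (LRU->MRU): [Q W T D]
  6. access T: HIT. Cache (LRU->MRU): [Q W D T]
  7. access Q: HIT. Cache (LRU->MRU): [W D T Q]
  8. access Y: MISS, evict W. Cache (LRU->MRU): [D T Q Y]
  9. access Y: HIT. Cache (LRU->MRU): [D T Q Y]
  10. access W: MISS, evict D. Cache (LRU->MRU): [T Q Y W]
  11. access Y: HIT. Cache (LRU->MRU): [T Q W Y]
  12. access W: HIT. Cache (LRU->MRU): [T Q Y W]
  13. access Q: HIT. Cache (LRU->MRU): [T Y W Q]
  14. access Y: HIT. Cache (LRU->MRU): [T W Q Y]
  15. access D: MISS, evict T. Cache (LRU->MRU): [W Q Y D]
  16. access P: MISS, evict W. Cache (LRU->MRU): [Q Y D P]
  17. access P: HIT. Cache (LRU->MRU): [Q Y D P]
  18. access D: HIT. Cache (LRU->MRU): [Q Y P D]
  19. access W: MISS, evict Q. Cache (LRU->MRU): [Y P D W]
  20. access P: HIT. Cache (LRU->MRU): [Y D W P]
  21. access D: HIT. Cache (LRU->MRU): [Y W P D]
  22. access T: MISS, evict Y. Cache (LRU->MRU): [W P D T]
  23. access P: HIT. Cache (LRU->MRU): [W D T P]
  24. access P: HIT. Cache (LRU->MRU): [W D T P]
  25. access P: HIT. Cache (LRU->MRU): [W D T P]
  26. access P: HIT. Cache (LRU->MRU): [W D T P]
  27. access Y: MISS, evict W. Cache (LRU->MRU): [D T P Y]
  28. access U: MISS, evict D. Cache (LRU->MRU): [T P Y U]
  29. access U: HIT. Cache (LRU->MRU): [T P Y U]
  30. access Q: MISS, evict T. Cache (LRU->MRU): [P Y U Q]
  31. access W: MISS, evict P. Cache (LRU->MRU): [Y U Q W]
  32. access Q: HIT. Cache (LRU->MRU): [Y U W Q]
  33. access U: HIT. Cache (LRU->MRU): [Y W Q U]
  34. access U: HIT. Cache (LRU->MRU): [Y W Q U]
  35. access U: HIT. Cache (LRU->MRU): [Y W Q U]
  36. access U: HIT. Cache (LRU->MRU): [Y W Q U]
  37. access Y: HIT. Cache (LRU->MRU): [W Q U Y]
  38. access U: HIT. Cache (LRU->MRU): [W Q Y U]
Total: 23 hits, 15 misses, 11 evictions

Answer: 11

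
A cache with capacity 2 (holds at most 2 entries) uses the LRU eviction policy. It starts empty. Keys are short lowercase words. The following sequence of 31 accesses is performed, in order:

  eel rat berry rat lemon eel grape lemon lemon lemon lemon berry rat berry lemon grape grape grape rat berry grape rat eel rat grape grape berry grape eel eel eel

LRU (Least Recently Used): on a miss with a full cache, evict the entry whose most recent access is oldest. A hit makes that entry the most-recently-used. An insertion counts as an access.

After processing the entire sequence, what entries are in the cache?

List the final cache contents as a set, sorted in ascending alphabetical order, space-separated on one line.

Answer: eel grape

Derivation:
LRU simulation (capacity=2):
  1. access eel: MISS. Cache (LRU->MRU): [eel]
  2. access rat: MISS. Cache (LRU->MRU): [eel rat]
  3. access berry: MISS, evict eel. Cache (LRU->MRU): [rat berry]
  4. access rat: HIT. Cache (LRU->MRU): [berry rat]
  5. access lemon: MISS, evict berry. Cache (LRU->MRU): [rat lemon]
  6. access eel: MISS, evict rat. Cache (LRU->MRU): [lemon eel]
  7. access grape: MISS, evict lemon. Cache (LRU->MRU): [eel grape]
  8. access lemon: MISS, evict eel. Cache (LRU->MRU): [grape lemon]
  9. access lemon: HIT. Cache (LRU->MRU): [grape lemon]
  10. access lemon: HIT. Cache (LRU->MRU): [grape lemon]
  11. access lemon: HIT. Cache (LRU->MRU): [grape lemon]
  12. access berry: MISS, evict grape. Cache (LRU->MRU): [lemon berry]
  13. access rat: MISS, evict lemon. Cache (LRU->MRU): [berry rat]
  14. access berry: HIT. Cache (LRU->MRU): [rat berry]
  15. access lemon: MISS, evict rat. Cache (LRU->MRU): [berry lemon]
  16. access grape: MISS, evict berry. Cache (LRU->MRU): [lemon grape]
  17. access grape: HIT. Cache (LRU->MRU): [lemon grape]
  18. access grape: HIT. Cache (LRU->MRU): [lemon grape]
  19. access rat: MISS, evict lemon. Cache (LRU->MRU): [grape rat]
  20. access berry: MISS, evict grape. Cache (LRU->MRU): [rat berry]
  21. access grape: MISS, evict rat. Cache (LRU->MRU): [berry grape]
  22. access rat: MISS, evict berry. Cache (LRU->MRU): [grape rat]
  23. access eel: MISS, evict grape. Cache (LRU->MRU): [rat eel]
  24. access rat: HIT. Cache (LRU->MRU): [eel rat]
  25. access grape: MISS, evict eel. Cache (LRU->MRU): [rat grape]
  26. access grape: HIT. Cache (LRU->MRU): [rat grape]
  27. access berry: MISS, evict rat. Cache (LRU->MRU): [grape berry]
  28. access grape: HIT. Cache (LRU->MRU): [berry grape]
  29. access eel: MISS, evict berry. Cache (LRU->MRU): [grape eel]
  30. access eel: HIT. Cache (LRU->MRU): [grape eel]
  31. access eel: HIT. Cache (LRU->MRU): [grape eel]
Total: 12 hits, 19 misses, 17 evictions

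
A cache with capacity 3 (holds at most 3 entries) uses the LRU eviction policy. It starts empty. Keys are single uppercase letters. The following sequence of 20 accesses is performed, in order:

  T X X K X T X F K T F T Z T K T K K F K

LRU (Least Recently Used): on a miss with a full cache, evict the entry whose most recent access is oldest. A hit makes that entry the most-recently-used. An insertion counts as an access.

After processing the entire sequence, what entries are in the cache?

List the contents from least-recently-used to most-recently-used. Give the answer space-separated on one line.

LRU simulation (capacity=3):
  1. access T: MISS. Cache (LRU->MRU): [T]
  2. access X: MISS. Cache (LRU->MRU): [T X]
  3. access X: HIT. Cache (LRU->MRU): [T X]
  4. access K: MISS. Cache (LRU->MRU): [T X K]
  5. access X: HIT. Cache (LRU->MRU): [T K X]
  6. access T: HIT. Cache (LRU->MRU): [K X T]
  7. access X: HIT. Cache (LRU->MRU): [K T X]
  8. access F: MISS, evict K. Cache (LRU->MRU): [T X F]
  9. access K: MISS, evict T. Cache (LRU->MRU): [X F K]
  10. access T: MISS, evict X. Cache (LRU->MRU): [F K T]
  11. access F: HIT. Cache (LRU->MRU): [K T F]
  12. access T: HIT. Cache (LRU->MRU): [K F T]
  13. access Z: MISS, evict K. Cache (LRU->MRU): [F T Z]
  14. access T: HIT. Cache (LRU->MRU): [F Z T]
  15. access K: MISS, evict F. Cache (LRU->MRU): [Z T K]
  16. access T: HIT. Cache (LRU->MRU): [Z K T]
  17. access K: HIT. Cache (LRU->MRU): [Z T K]
  18. access K: HIT. Cache (LRU->MRU): [Z T K]
  19. access F: MISS, evict Z. Cache (LRU->MRU): [T K F]
  20. access K: HIT. Cache (LRU->MRU): [T F K]
Total: 11 hits, 9 misses, 6 evictions

Answer: T F K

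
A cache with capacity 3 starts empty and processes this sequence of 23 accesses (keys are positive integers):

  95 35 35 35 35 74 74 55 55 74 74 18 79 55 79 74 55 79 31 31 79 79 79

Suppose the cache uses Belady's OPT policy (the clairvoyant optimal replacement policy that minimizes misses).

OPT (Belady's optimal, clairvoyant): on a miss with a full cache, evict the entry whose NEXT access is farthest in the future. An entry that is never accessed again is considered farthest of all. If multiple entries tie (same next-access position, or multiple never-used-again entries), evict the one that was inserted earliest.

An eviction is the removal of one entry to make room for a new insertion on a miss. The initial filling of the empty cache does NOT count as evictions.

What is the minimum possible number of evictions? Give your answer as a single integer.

OPT (Belady) simulation (capacity=3):
  1. access 95: MISS. Cache: [95]
  2. access 35: MISS. Cache: [95 35]
  3. access 35: HIT. Next use of 35: step 4. Cache: [95 35]
  4. access 35: HIT. Next use of 35: step 5. Cache: [95 35]
  5. access 35: HIT. Next use of 35: never. Cache: [95 35]
  6. access 74: MISS. Cache: [95 35 74]
  7. access 74: HIT. Next use of 74: step 10. Cache: [95 35 74]
  8. access 55: MISS, evict 95 (next use: never). Cache: [35 74 55]
  9. access 55: HIT. Next use of 55: step 14. Cache: [35 74 55]
  10. access 74: HIT. Next use of 74: step 11. Cache: [35 74 55]
  11. access 74: HIT. Next use of 74: step 16. Cache: [35 74 55]
  12. access 18: MISS, evict 35 (next use: never). Cache: [74 55 18]
  13. access 79: MISS, evict 18 (next use: never). Cache: [74 55 79]
  14. access 55: HIT. Next use of 55: step 17. Cache: [74 55 79]
  15. access 79: HIT. Next use of 79: step 18. Cache: [74 55 79]
  16. access 74: HIT. Next use of 74: never. Cache: [74 55 79]
  17. access 55: HIT. Next use of 55: never. Cache: [74 55 79]
  18. access 79: HIT. Next use of 79: step 21. Cache: [74 55 79]
  19. access 31: MISS, evict 74 (next use: never). Cache: [55 79 31]
  20. access 31: HIT. Next use of 31: never. Cache: [55 79 31]
  21. access 79: HIT. Next use of 79: step 22. Cache: [55 79 31]
  22. access 79: HIT. Next use of 79: step 23. Cache: [55 79 31]
  23. access 79: HIT. Next use of 79: never. Cache: [55 79 31]
Total: 16 hits, 7 misses, 4 evictions

Answer: 4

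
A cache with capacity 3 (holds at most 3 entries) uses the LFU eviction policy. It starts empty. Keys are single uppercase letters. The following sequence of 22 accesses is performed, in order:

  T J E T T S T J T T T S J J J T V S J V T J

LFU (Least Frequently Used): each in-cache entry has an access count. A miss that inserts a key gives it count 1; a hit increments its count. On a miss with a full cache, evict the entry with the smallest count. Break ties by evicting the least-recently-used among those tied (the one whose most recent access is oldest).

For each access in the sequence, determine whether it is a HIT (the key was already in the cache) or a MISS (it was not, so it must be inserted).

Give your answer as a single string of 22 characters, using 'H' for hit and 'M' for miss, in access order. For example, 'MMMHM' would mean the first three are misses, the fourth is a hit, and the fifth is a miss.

Answer: MMMHHMHMHHHHHHHHMMHMHH

Derivation:
LFU simulation (capacity=3):
  1. access T: MISS. Cache: [T(c=1)]
  2. access J: MISS. Cache: [T(c=1) J(c=1)]
  3. access E: MISS. Cache: [T(c=1) J(c=1) E(c=1)]
  4. access T: HIT, count now 2. Cache: [J(c=1) E(c=1) T(c=2)]
  5. access T: HIT, count now 3. Cache: [J(c=1) E(c=1) T(c=3)]
  6. access S: MISS, evict J(c=1). Cache: [E(c=1) S(c=1) T(c=3)]
  7. access T: HIT, count now 4. Cache: [E(c=1) S(c=1) T(c=4)]
  8. access J: MISS, evict E(c=1). Cache: [S(c=1) J(c=1) T(c=4)]
  9. access T: HIT, count now 5. Cache: [S(c=1) J(c=1) T(c=5)]
  10. access T: HIT, count now 6. Cache: [S(c=1) J(c=1) T(c=6)]
  11. access T: HIT, count now 7. Cache: [S(c=1) J(c=1) T(c=7)]
  12. access S: HIT, count now 2. Cache: [J(c=1) S(c=2) T(c=7)]
  13. access J: HIT, count now 2. Cache: [S(c=2) J(c=2) T(c=7)]
  14. access J: HIT, count now 3. Cache: [S(c=2) J(c=3) T(c=7)]
  15. access J: HIT, count now 4. Cache: [S(c=2) J(c=4) T(c=7)]
  16. access T: HIT, count now 8. Cache: [S(c=2) J(c=4) T(c=8)]
  17. access V: MISS, evict S(c=2). Cache: [V(c=1) J(c=4) T(c=8)]
  18. access S: MISS, evict V(c=1). Cache: [S(c=1) J(c=4) T(c=8)]
  19. access J: HIT, count now 5. Cache: [S(c=1) J(c=5) T(c=8)]
  20. access V: MISS, evict S(c=1). Cache: [V(c=1) J(c=5) T(c=8)]
  21. access T: HIT, count now 9. Cache: [V(c=1) J(c=5) T(c=9)]
  22. access J: HIT, count now 6. Cache: [V(c=1) J(c=6) T(c=9)]
Total: 14 hits, 8 misses, 5 evictions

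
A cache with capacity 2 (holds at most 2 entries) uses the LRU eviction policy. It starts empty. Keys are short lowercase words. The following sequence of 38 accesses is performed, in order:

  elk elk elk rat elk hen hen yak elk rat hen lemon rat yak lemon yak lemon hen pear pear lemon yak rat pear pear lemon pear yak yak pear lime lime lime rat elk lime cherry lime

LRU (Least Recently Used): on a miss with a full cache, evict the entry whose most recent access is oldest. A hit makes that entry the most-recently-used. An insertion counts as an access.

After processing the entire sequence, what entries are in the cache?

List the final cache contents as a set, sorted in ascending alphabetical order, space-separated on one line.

Answer: cherry lime

Derivation:
LRU simulation (capacity=2):
  1. access elk: MISS. Cache (LRU->MRU): [elk]
  2. access elk: HIT. Cache (LRU->MRU): [elk]
  3. access elk: HIT. Cache (LRU->MRU): [elk]
  4. access rat: MISS. Cache (LRU->MRU): [elk rat]
  5. access elk: HIT. Cache (LRU->MRU): [rat elk]
  6. access hen: MISS, evict rat. Cache (LRU->MRU): [elk hen]
  7. access hen: HIT. Cache (LRU->MRU): [elk hen]
  8. access yak: MISS, evict elk. Cache (LRU->MRU): [hen yak]
  9. access elk: MISS, evict hen. Cache (LRU->MRU): [yak elk]
  10. access rat: MISS, evict yak. Cache (LRU->MRU): [elk rat]
  11. access hen: MISS, evict elk. Cache (LRU->MRU): [rat hen]
  12. access lemon: MISS, evict rat. Cache (LRU->MRU): [hen lemon]
  13. access rat: MISS, evict hen. Cache (LRU->MRU): [lemon rat]
  14. access yak: MISS, evict lemon. Cache (LRU->MRU): [rat yak]
  15. access lemon: MISS, evict rat. Cache (LRU->MRU): [yak lemon]
  16. access yak: HIT. Cache (LRU->MRU): [lemon yak]
  17. access lemon: HIT. Cache (LRU->MRU): [yak lemon]
  18. access hen: MISS, evict yak. Cache (LRU->MRU): [lemon hen]
  19. access pear: MISS, evict lemon. Cache (LRU->MRU): [hen pear]
  20. access pear: HIT. Cache (LRU->MRU): [hen pear]
  21. access lemon: MISS, evict hen. Cache (LRU->MRU): [pear lemon]
  22. access yak: MISS, evict pear. Cache (LRU->MRU): [lemon yak]
  23. access rat: MISS, evict lemon. Cache (LRU->MRU): [yak rat]
  24. access pear: MISS, evict yak. Cache (LRU->MRU): [rat pear]
  25. access pear: HIT. Cache (LRU->MRU): [rat pear]
  26. access lemon: MISS, evict rat. Cache (LRU->MRU): [pear lemon]
  27. access pear: HIT. Cache (LRU->MRU): [lemon pear]
  28. access yak: MISS, evict lemon. Cache (LRU->MRU): [pear yak]
  29. access yak: HIT. Cache (LRU->MRU): [pear yak]
  30. access pear: HIT. Cache (LRU->MRU): [yak pear]
  31. access lime: MISS, evict yak. Cache (LRU->MRU): [pear lime]
  32. access lime: HIT. Cache (LRU->MRU): [pear lime]
  33. access lime: HIT. Cache (LRU->MRU): [pear lime]
  34. access rat: MISS, evict pear. Cache (LRU->MRU): [lime rat]
  35. access elk: MISS, evict lime. Cache (LRU->MRU): [rat elk]
  36. access lime: MISS, evict rat. Cache (LRU->MRU): [elk lime]
  37. access cherry: MISS, evict elk. Cache (LRU->MRU): [lime cherry]
  38. access lime: HIT. Cache (LRU->MRU): [cherry lime]
Total: 14 hits, 24 misses, 22 evictions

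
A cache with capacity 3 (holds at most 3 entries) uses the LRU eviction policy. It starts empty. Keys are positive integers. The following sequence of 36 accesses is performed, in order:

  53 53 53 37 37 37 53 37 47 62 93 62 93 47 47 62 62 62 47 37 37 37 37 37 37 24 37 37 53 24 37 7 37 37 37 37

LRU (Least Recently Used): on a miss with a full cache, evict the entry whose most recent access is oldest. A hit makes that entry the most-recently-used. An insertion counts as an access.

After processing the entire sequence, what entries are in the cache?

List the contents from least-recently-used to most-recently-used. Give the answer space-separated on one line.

Answer: 24 7 37

Derivation:
LRU simulation (capacity=3):
  1. access 53: MISS. Cache (LRU->MRU): [53]
  2. access 53: HIT. Cache (LRU->MRU): [53]
  3. access 53: HIT. Cache (LRU->MRU): [53]
  4. access 37: MISS. Cache (LRU->MRU): [53 37]
  5. access 37: HIT. Cache (LRU->MRU): [53 37]
  6. access 37: HIT. Cache (LRU->MRU): [53 37]
  7. access 53: HIT. Cache (LRU->MRU): [37 53]
  8. access 37: HIT. Cache (LRU->MRU): [53 37]
  9. access 47: MISS. Cache (LRU->MRU): [53 37 47]
  10. access 62: MISS, evict 53. Cache (LRU->MRU): [37 47 62]
  11. access 93: MISS, evict 37. Cache (LRU->MRU): [47 62 93]
  12. access 62: HIT. Cache (LRU->MRU): [47 93 62]
  13. access 93: HIT. Cache (LRU->MRU): [47 62 93]
  14. access 47: HIT. Cache (LRU->MRU): [62 93 47]
  15. access 47: HIT. Cache (LRU->MRU): [62 93 47]
  16. access 62: HIT. Cache (LRU->MRU): [93 47 62]
  17. access 62: HIT. Cache (LRU->MRU): [93 47 62]
  18. access 62: HIT. Cache (LRU->MRU): [93 47 62]
  19. access 47: HIT. Cache (LRU->MRU): [93 62 47]
  20. access 37: MISS, evict 93. Cache (LRU->MRU): [62 47 37]
  21. access 37: HIT. Cache (LRU->MRU): [62 47 37]
  22. access 37: HIT. Cache (LRU->MRU): [62 47 37]
  23. access 37: HIT. Cache (LRU->MRU): [62 47 37]
  24. access 37: HIT. Cache (LRU->MRU): [62 47 37]
  25. access 37: HIT. Cache (LRU->MRU): [62 47 37]
  26. access 24: MISS, evict 62. Cache (LRU->MRU): [47 37 24]
  27. access 37: HIT. Cache (LRU->MRU): [47 24 37]
  28. access 37: HIT. Cache (LRU->MRU): [47 24 37]
  29. access 53: MISS, evict 47. Cache (LRU->MRU): [24 37 53]
  30. access 24: HIT. Cache (LRU->MRU): [37 53 24]
  31. access 37: HIT. Cache (LRU->MRU): [53 24 37]
  32. access 7: MISS, evict 53. Cache (LRU->MRU): [24 37 7]
  33. access 37: HIT. Cache (LRU->MRU): [24 7 37]
  34. access 37: HIT. Cache (LRU->MRU): [24 7 37]
  35. access 37: HIT. Cache (LRU->MRU): [24 7 37]
  36. access 37: HIT. Cache (LRU->MRU): [24 7 37]
Total: 27 hits, 9 misses, 6 evictions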